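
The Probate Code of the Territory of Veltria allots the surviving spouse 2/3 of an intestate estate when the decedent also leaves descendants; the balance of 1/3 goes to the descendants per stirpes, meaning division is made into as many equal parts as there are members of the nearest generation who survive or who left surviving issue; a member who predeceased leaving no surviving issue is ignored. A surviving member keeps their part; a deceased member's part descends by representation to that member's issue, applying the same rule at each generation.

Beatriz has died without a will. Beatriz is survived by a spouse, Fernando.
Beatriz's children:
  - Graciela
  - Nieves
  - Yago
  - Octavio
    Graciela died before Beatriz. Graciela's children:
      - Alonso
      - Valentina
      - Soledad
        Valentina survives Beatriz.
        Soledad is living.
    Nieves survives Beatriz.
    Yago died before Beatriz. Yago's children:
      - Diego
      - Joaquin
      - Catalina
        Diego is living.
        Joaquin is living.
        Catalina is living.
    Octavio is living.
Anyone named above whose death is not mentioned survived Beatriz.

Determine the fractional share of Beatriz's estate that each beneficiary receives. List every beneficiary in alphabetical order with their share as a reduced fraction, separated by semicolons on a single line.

Alonso 1/36; Catalina 1/36; Diego 1/36; Fernando 2/3; Joaquin 1/36; Nieves 1/12; Octavio 1/12; Soledad 1/36; Valentina 1/36

Fernando, as surviving spouse, takes 2/3.
The remaining 1/3 passes to Beatriz's descendants per stirpes.
The 1/3 is divided into 4 equal shares of 1/12 among Graciela, Nieves, Yago, Octavio.
Graciela predeceased; the 1/12 allotted to Graciela's branch passes to Graciela's issue by representation.
The 1/12 is divided into 3 equal shares of 1/36 among Alonso, Valentina, Soledad.
Alonso is living and takes 1/36.
Valentina is living and takes 1/36.
Soledad is living and takes 1/36.
Nieves is living and takes 1/12.
Yago predeceased; the 1/12 allotted to Yago's branch passes to Yago's issue by representation.
The 1/12 is divided into 3 equal shares of 1/36 among Diego, Joaquin, Catalina.
Diego is living and takes 1/36.
Joaquin is living and takes 1/36.
Catalina is living and takes 1/36.
Octavio is living and takes 1/12.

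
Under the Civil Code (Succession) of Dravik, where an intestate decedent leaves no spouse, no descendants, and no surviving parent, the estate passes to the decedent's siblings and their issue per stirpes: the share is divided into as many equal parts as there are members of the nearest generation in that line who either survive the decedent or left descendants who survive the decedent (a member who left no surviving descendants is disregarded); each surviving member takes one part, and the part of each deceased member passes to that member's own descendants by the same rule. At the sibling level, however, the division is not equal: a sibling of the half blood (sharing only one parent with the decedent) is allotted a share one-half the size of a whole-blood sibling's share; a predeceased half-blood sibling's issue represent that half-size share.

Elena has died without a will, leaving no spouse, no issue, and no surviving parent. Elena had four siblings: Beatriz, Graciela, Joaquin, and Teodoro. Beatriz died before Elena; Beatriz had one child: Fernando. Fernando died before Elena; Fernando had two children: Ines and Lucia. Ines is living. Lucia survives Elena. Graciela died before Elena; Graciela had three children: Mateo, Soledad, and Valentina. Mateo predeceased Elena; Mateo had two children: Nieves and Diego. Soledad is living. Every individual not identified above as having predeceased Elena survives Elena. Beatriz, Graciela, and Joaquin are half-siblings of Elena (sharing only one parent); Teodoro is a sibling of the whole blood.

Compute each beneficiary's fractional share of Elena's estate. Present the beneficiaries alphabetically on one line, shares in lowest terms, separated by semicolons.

No spouse, descendants, or parent survives, so the estate passes to Elena's siblings per stirpes.
Half-blood siblings count for one-half the weight of whole-blood siblings at the initial division.
Dividing 1 in proportion to weights (total weight 5/2): Beatriz (weight 1/2) → 1/5; Graciela (weight 1/2) → 1/5; Joaquin (weight 1/2) → 1/5; Teodoro (weight 1) → 2/5.
Beatriz predeceased; the 1/5 allotted to Beatriz's branch passes to Beatriz's issue by representation.
Fernando's line is the sole branch at this level, so the full 1/5 passes to Fernando's issue by representation.
The 1/5 is divided into 2 equal shares of 1/10 among Ines, Lucia.
Ines is living and takes 1/10.
Lucia is living and takes 1/10.
Graciela predeceased; the 1/5 allotted to Graciela's branch passes to Graciela's issue by representation.
The 1/5 is divided into 3 equal shares of 1/15 among Mateo, Soledad, Valentina.
Mateo predeceased; the 1/15 allotted to Mateo's branch passes to Mateo's issue by representation.
The 1/15 is divided into 2 equal shares of 1/30 among Nieves, Diego.
Nieves is living and takes 1/30.
Diego is living and takes 1/30.
Soledad is living and takes 1/15.
Valentina is living and takes 1/15.
Joaquin is living and takes 1/5.
Teodoro is living and takes 2/5.

Diego 1/30; Ines 1/10; Joaquin 1/5; Lucia 1/10; Nieves 1/30; Soledad 1/15; Teodoro 2/5; Valentina 1/15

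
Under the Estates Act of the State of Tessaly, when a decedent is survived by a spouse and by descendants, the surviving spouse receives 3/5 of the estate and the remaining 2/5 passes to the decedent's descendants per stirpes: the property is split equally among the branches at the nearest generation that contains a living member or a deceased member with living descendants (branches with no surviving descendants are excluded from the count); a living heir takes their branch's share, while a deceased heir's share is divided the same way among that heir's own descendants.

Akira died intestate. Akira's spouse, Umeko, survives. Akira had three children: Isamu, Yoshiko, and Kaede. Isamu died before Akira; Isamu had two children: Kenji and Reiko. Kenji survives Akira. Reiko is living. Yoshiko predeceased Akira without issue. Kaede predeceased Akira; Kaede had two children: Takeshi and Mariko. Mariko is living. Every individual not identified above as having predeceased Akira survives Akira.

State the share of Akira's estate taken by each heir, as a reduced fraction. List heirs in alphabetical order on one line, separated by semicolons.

Umeko, as surviving spouse, takes 3/5.
The remaining 2/5 passes to Akira's descendants per stirpes.
Yoshiko left no surviving issue, so that branch lapses and is disregarded.
The 2/5 is divided into 2 equal shares of 1/5 among Isamu, Kaede.
Isamu predeceased; the 1/5 allotted to Isamu's branch passes to Isamu's issue by representation.
The 1/5 is divided into 2 equal shares of 1/10 among Kenji, Reiko.
Kenji is living and takes 1/10.
Reiko is living and takes 1/10.
Kaede predeceased; the 1/5 allotted to Kaede's branch passes to Kaede's issue by representation.
The 1/5 is divided into 2 equal shares of 1/10 among Takeshi, Mariko.
Takeshi is living and takes 1/10.
Mariko is living and takes 1/10.

Kenji 1/10; Mariko 1/10; Reiko 1/10; Takeshi 1/10; Umeko 3/5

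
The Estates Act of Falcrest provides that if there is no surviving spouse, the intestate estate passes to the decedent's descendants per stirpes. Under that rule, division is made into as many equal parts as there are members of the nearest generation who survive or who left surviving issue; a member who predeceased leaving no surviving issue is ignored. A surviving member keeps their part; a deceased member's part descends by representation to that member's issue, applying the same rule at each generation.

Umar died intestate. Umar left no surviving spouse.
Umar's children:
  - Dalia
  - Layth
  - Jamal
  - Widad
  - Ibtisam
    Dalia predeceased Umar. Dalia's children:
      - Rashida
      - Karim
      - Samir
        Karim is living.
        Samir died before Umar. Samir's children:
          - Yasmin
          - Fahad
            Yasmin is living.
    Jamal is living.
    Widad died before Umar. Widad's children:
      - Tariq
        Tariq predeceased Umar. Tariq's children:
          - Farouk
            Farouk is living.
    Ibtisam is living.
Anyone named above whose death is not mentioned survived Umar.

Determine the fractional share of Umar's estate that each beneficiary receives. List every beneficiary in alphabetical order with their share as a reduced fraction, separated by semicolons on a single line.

There is no surviving spouse, so the entire estate passes to Umar's descendants per stirpes.
The estate is divided into 5 equal shares of 1/5 among Dalia, Layth, Jamal, Widad, Ibtisam.
Dalia predeceased; the 1/5 allotted to Dalia's branch passes to Dalia's issue by representation.
The 1/5 is divided into 3 equal shares of 1/15 among Rashida, Karim, Samir.
Rashida is living and takes 1/15.
Karim is living and takes 1/15.
Samir predeceased; the 1/15 allotted to Samir's branch passes to Samir's issue by representation.
The 1/15 is divided into 2 equal shares of 1/30 among Yasmin, Fahad.
Yasmin is living and takes 1/30.
Fahad is living and takes 1/30.
Layth is living and takes 1/5.
Jamal is living and takes 1/5.
Widad predeceased; the 1/5 allotted to Widad's branch passes to Widad's issue by representation.
Tariq's line is the sole branch at this level, so the full 1/5 passes to Tariq's issue by representation.
Farouk is the sole taker at this level and receives the full 1/5.
Ibtisam is living and takes 1/5.

Fahad 1/30; Farouk 1/5; Ibtisam 1/5; Jamal 1/5; Karim 1/15; Layth 1/5; Rashida 1/15; Yasmin 1/30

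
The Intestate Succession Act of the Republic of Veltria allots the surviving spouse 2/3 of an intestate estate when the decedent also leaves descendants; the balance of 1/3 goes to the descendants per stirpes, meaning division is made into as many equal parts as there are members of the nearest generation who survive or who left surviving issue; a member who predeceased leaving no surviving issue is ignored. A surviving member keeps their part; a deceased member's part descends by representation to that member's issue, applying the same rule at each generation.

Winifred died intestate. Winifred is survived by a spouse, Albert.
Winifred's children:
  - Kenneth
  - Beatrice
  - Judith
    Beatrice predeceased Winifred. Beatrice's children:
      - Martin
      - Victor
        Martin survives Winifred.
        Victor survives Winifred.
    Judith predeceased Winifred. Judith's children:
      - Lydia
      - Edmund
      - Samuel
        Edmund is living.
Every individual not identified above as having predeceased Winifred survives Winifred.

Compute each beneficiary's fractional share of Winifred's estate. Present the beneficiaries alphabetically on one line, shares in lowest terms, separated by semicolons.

Albert, as surviving spouse, takes 2/3.
The remaining 1/3 passes to Winifred's descendants per stirpes.
The 1/3 is divided into 3 equal shares of 1/9 among Kenneth, Beatrice, Judith.
Kenneth is living and takes 1/9.
Beatrice predeceased; the 1/9 allotted to Beatrice's branch passes to Beatrice's issue by representation.
The 1/9 is divided into 2 equal shares of 1/18 among Martin, Victor.
Martin is living and takes 1/18.
Victor is living and takes 1/18.
Judith predeceased; the 1/9 allotted to Judith's branch passes to Judith's issue by representation.
The 1/9 is divided into 3 equal shares of 1/27 among Lydia, Edmund, Samuel.
Lydia is living and takes 1/27.
Edmund is living and takes 1/27.
Samuel is living and takes 1/27.

Albert 2/3; Edmund 1/27; Kenneth 1/9; Lydia 1/27; Martin 1/18; Samuel 1/27; Victor 1/18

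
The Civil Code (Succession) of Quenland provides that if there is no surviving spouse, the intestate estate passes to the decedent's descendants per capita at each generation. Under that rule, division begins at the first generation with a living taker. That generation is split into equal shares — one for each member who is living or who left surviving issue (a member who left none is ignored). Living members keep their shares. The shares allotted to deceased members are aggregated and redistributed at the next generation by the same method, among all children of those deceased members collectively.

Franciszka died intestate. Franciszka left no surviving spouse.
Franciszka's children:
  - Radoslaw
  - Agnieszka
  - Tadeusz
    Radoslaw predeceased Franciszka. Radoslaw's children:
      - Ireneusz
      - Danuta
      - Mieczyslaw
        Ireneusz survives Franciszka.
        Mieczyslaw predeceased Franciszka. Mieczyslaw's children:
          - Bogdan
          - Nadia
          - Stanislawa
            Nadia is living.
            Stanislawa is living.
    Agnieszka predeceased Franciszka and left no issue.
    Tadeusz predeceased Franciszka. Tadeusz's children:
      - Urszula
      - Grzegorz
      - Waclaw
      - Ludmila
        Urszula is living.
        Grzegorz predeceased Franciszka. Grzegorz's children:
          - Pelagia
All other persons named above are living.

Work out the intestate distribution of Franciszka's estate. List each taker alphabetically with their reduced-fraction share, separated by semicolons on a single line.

There is no surviving spouse, so the entire estate passes to Franciszka's descendants per capita at each generation.
No one at generation 1 (Radoslaw, Tadeusz) is living; moving to the next generation.
At generation 2 (Ireneusz, Danuta, Mieczyslaw, Urszula, Grzegorz, Waclaw, Ludmila) there are 7 shares of (1)/7 = 1/7 each.
Living: Ireneusz, Danuta, Urszula, Waclaw, and Ludmila — each takes 1/7.
Deceased: Mieczyslaw and Grzegorz. Their combined 2/7 is pooled and carried to generation 3.
At generation 3 (Bogdan, Nadia, Stanislawa, Pelagia) there are 4 shares of (2/7)/4 = 1/14 each.
Living: Bogdan, Nadia, Stanislawa, and Pelagia — each takes 1/14.

Bogdan 1/14; Danuta 1/7; Ireneusz 1/7; Ludmila 1/7; Nadia 1/14; Pelagia 1/14; Stanislawa 1/14; Urszula 1/7; Waclaw 1/7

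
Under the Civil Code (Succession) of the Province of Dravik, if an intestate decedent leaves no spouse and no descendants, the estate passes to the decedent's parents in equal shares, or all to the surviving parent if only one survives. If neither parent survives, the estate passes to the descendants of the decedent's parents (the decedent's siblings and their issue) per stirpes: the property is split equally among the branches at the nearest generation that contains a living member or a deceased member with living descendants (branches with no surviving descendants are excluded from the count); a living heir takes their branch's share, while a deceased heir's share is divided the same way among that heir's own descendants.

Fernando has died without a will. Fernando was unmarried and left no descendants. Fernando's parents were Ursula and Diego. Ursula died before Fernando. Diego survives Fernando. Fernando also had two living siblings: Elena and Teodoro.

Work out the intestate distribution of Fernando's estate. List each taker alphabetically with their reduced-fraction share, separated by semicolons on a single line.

Diego 1

Only one parent, Diego, survives, so Diego takes the entire estate. The siblings take nothing because a surviving parent has priority.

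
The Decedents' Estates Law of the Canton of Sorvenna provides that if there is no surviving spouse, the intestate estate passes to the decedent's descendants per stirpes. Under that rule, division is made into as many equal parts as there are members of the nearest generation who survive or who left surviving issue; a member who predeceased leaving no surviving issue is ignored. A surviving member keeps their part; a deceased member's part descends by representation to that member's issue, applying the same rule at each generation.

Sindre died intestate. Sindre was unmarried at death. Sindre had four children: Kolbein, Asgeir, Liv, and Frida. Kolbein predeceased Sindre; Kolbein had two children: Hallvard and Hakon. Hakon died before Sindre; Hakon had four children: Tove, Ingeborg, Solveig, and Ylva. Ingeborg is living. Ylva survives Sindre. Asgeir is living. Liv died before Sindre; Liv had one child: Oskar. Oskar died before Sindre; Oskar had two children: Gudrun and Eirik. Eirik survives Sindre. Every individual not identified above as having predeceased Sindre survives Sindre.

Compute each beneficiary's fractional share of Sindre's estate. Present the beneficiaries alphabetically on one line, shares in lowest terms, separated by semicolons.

There is no surviving spouse, so the entire estate passes to Sindre's descendants per stirpes.
The estate is divided into 4 equal shares of 1/4 among Kolbein, Asgeir, Liv, Frida.
Kolbein predeceased; the 1/4 allotted to Kolbein's branch passes to Kolbein's issue by representation.
The 1/4 is divided into 2 equal shares of 1/8 among Hallvard, Hakon.
Hallvard is living and takes 1/8.
Hakon predeceased; the 1/8 allotted to Hakon's branch passes to Hakon's issue by representation.
The 1/8 is divided into 4 equal shares of 1/32 among Tove, Ingeborg, Solveig, Ylva.
Tove is living and takes 1/32.
Ingeborg is living and takes 1/32.
Solveig is living and takes 1/32.
Ylva is living and takes 1/32.
Asgeir is living and takes 1/4.
Liv predeceased; the 1/4 allotted to Liv's branch passes to Liv's issue by representation.
Oskar's line is the sole branch at this level, so the full 1/4 passes to Oskar's issue by representation.
The 1/4 is divided into 2 equal shares of 1/8 among Gudrun, Eirik.
Gudrun is living and takes 1/8.
Eirik is living and takes 1/8.
Frida is living and takes 1/4.

Asgeir 1/4; Eirik 1/8; Frida 1/4; Gudrun 1/8; Hallvard 1/8; Ingeborg 1/32; Solveig 1/32; Tove 1/32; Ylva 1/32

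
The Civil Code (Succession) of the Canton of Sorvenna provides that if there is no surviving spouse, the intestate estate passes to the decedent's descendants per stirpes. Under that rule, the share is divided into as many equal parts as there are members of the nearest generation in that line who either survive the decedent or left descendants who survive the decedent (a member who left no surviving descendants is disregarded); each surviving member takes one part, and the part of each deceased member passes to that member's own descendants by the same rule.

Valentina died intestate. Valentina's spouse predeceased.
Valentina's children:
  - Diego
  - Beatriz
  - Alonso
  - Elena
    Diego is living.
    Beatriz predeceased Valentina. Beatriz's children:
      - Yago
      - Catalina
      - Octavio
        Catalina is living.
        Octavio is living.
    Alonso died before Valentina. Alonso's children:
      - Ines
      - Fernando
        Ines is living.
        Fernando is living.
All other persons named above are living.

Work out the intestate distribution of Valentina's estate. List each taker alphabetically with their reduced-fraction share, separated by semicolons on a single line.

Catalina 1/12; Diego 1/4; Elena 1/4; Fernando 1/8; Ines 1/8; Octavio 1/12; Yago 1/12

There is no surviving spouse, so the entire estate passes to Valentina's descendants per stirpes.
The estate is divided into 4 equal shares of 1/4 among Diego, Beatriz, Alonso, Elena.
Diego is living and takes 1/4.
Beatriz predeceased; the 1/4 allotted to Beatriz's branch passes to Beatriz's issue by representation.
The 1/4 is divided into 3 equal shares of 1/12 among Yago, Catalina, Octavio.
Yago is living and takes 1/12.
Catalina is living and takes 1/12.
Octavio is living and takes 1/12.
Alonso predeceased; the 1/4 allotted to Alonso's branch passes to Alonso's issue by representation.
The 1/4 is divided into 2 equal shares of 1/8 among Ines, Fernando.
Ines is living and takes 1/8.
Fernando is living and takes 1/8.
Elena is living and takes 1/4.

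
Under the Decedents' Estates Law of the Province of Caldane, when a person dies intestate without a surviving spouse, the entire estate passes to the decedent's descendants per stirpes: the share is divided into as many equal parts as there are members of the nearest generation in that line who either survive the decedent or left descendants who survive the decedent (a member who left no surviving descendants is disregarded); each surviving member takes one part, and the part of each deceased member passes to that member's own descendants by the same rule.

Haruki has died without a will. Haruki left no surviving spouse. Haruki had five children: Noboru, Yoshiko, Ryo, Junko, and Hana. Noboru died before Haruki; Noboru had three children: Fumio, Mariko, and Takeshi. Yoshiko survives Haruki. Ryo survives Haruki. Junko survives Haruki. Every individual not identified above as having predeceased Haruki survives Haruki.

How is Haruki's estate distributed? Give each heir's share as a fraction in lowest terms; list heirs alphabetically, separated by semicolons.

Fumio 1/15; Hana 1/5; Junko 1/5; Mariko 1/15; Ryo 1/5; Takeshi 1/15; Yoshiko 1/5

There is no surviving spouse, so the entire estate passes to Haruki's descendants per stirpes.
The estate is divided into 5 equal shares of 1/5 among Noboru, Yoshiko, Ryo, Junko, Hana.
Noboru predeceased; the 1/5 allotted to Noboru's branch passes to Noboru's issue by representation.
The 1/5 is divided into 3 equal shares of 1/15 among Fumio, Mariko, Takeshi.
Fumio is living and takes 1/15.
Mariko is living and takes 1/15.
Takeshi is living and takes 1/15.
Yoshiko is living and takes 1/5.
Ryo is living and takes 1/5.
Junko is living and takes 1/5.
Hana is living and takes 1/5.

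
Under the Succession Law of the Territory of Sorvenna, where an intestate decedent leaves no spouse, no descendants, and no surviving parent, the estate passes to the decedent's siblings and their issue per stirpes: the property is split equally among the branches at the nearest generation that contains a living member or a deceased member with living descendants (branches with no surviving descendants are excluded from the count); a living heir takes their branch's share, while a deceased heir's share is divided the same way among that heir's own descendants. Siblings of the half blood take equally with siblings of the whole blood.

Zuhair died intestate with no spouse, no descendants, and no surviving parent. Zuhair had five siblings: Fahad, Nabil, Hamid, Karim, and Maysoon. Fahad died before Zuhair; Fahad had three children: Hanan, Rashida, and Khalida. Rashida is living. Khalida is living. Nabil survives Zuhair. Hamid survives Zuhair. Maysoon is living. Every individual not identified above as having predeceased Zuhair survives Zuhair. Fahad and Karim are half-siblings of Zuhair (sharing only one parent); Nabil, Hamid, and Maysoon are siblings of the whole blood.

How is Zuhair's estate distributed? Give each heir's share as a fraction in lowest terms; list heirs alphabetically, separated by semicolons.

No spouse, descendants, or parent survives, so the estate passes to Zuhair's siblings per stirpes.
Half-blood and whole-blood siblings take equally under the stated rule.
The estate is divided into 5 equal shares of 1/5 among Fahad, Nabil, Hamid, Karim, Maysoon.
Fahad predeceased; the 1/5 allotted to Fahad's branch passes to Fahad's issue by representation.
The 1/5 is divided into 3 equal shares of 1/15 among Hanan, Rashida, Khalida.
Hanan is living and takes 1/15.
Rashida is living and takes 1/15.
Khalida is living and takes 1/15.
Nabil is living and takes 1/5.
Hamid is living and takes 1/5.
Karim is living and takes 1/5.
Maysoon is living and takes 1/5.

Hamid 1/5; Hanan 1/15; Karim 1/5; Khalida 1/15; Maysoon 1/5; Nabil 1/5; Rashida 1/15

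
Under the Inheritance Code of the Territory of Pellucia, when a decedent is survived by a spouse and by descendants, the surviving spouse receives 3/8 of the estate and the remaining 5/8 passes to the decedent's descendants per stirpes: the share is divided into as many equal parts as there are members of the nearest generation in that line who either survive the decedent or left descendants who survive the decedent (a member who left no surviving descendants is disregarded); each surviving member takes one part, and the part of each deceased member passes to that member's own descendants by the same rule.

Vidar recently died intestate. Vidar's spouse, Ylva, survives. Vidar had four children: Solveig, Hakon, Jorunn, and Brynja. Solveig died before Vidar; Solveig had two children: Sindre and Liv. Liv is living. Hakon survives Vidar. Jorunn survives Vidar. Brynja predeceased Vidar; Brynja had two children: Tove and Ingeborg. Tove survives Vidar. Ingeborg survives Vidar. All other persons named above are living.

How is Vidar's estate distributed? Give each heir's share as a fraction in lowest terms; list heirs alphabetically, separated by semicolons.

Ylva, as surviving spouse, takes 3/8.
The remaining 5/8 passes to Vidar's descendants per stirpes.
The 5/8 is divided into 4 equal shares of 5/32 among Solveig, Hakon, Jorunn, Brynja.
Solveig predeceased; the 5/32 allotted to Solveig's branch passes to Solveig's issue by representation.
The 5/32 is divided into 2 equal shares of 5/64 among Sindre, Liv.
Sindre is living and takes 5/64.
Liv is living and takes 5/64.
Hakon is living and takes 5/32.
Jorunn is living and takes 5/32.
Brynja predeceased; the 5/32 allotted to Brynja's branch passes to Brynja's issue by representation.
The 5/32 is divided into 2 equal shares of 5/64 among Tove, Ingeborg.
Tove is living and takes 5/64.
Ingeborg is living and takes 5/64.

Hakon 5/32; Ingeborg 5/64; Jorunn 5/32; Liv 5/64; Sindre 5/64; Tove 5/64; Ylva 3/8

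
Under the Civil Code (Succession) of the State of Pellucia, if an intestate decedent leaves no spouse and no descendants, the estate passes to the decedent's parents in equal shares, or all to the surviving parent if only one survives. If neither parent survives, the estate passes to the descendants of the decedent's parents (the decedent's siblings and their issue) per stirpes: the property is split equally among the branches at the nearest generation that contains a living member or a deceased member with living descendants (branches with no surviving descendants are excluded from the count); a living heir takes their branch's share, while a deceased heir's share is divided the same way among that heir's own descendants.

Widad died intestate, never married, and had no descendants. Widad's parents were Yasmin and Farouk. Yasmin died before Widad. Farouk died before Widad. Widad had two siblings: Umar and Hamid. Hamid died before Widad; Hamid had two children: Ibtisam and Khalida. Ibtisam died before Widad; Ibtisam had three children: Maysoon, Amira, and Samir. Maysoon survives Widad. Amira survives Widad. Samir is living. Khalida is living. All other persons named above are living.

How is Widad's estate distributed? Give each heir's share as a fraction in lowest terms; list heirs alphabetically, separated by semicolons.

Neither parent survives and there are no descendants, so the estate passes to Widad's siblings and their issue per stirpes.
The estate is divided into 2 equal shares of 1/2 among Umar, Hamid.
Umar is living and takes 1/2.
Hamid predeceased; the 1/2 allotted to Hamid's branch passes to Hamid's issue by representation.
The 1/2 is divided into 2 equal shares of 1/4 among Ibtisam, Khalida.
Ibtisam predeceased; the 1/4 allotted to Ibtisam's branch passes to Ibtisam's issue by representation.
The 1/4 is divided into 3 equal shares of 1/12 among Maysoon, Amira, Samir.
Maysoon is living and takes 1/12.
Amira is living and takes 1/12.
Samir is living and takes 1/12.
Khalida is living and takes 1/4.

Amira 1/12; Khalida 1/4; Maysoon 1/12; Samir 1/12; Umar 1/2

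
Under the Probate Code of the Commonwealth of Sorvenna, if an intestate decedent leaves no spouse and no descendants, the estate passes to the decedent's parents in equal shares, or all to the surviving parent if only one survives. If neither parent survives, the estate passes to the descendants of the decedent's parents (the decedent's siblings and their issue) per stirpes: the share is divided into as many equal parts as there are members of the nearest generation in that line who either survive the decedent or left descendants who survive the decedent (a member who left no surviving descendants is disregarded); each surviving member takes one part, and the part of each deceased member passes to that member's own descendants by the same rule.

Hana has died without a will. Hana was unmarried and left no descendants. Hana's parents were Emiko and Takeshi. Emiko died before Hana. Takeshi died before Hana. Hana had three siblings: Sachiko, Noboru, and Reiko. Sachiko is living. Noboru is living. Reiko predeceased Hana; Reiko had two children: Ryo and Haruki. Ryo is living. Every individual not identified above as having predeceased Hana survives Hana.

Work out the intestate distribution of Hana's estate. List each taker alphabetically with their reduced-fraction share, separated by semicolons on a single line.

Haruki 1/6; Noboru 1/3; Ryo 1/6; Sachiko 1/3

Neither parent survives and there are no descendants, so the estate passes to Hana's siblings and their issue per stirpes.
The estate is divided into 3 equal shares of 1/3 among Sachiko, Noboru, Reiko.
Sachiko is living and takes 1/3.
Noboru is living and takes 1/3.
Reiko predeceased; the 1/3 allotted to Reiko's branch passes to Reiko's issue by representation.
The 1/3 is divided into 2 equal shares of 1/6 among Ryo, Haruki.
Ryo is living and takes 1/6.
Haruki is living and takes 1/6.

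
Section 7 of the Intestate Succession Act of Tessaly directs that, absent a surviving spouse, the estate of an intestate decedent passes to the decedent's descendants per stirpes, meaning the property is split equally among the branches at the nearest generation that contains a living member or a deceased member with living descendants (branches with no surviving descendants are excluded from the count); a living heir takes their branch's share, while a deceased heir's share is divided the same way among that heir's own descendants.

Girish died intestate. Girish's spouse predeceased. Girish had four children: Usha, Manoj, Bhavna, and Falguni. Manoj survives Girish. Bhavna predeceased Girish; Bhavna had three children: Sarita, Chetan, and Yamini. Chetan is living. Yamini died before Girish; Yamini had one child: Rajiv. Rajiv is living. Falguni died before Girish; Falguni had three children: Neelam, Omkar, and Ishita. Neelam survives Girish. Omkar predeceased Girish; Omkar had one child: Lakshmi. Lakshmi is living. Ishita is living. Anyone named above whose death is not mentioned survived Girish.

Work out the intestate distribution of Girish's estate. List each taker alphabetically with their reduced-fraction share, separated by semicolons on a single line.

Chetan 1/12; Ishita 1/12; Lakshmi 1/12; Manoj 1/4; Neelam 1/12; Rajiv 1/12; Sarita 1/12; Usha 1/4

There is no surviving spouse, so the entire estate passes to Girish's descendants per stirpes.
The estate is divided into 4 equal shares of 1/4 among Usha, Manoj, Bhavna, Falguni.
Usha is living and takes 1/4.
Manoj is living and takes 1/4.
Bhavna predeceased; the 1/4 allotted to Bhavna's branch passes to Bhavna's issue by representation.
The 1/4 is divided into 3 equal shares of 1/12 among Sarita, Chetan, Yamini.
Sarita is living and takes 1/12.
Chetan is living and takes 1/12.
Yamini predeceased; the 1/12 allotted to Yamini's branch passes to Yamini's issue by representation.
Rajiv is the sole taker at this level and receives the full 1/12.
Falguni predeceased; the 1/4 allotted to Falguni's branch passes to Falguni's issue by representation.
The 1/4 is divided into 3 equal shares of 1/12 among Neelam, Omkar, Ishita.
Neelam is living and takes 1/12.
Omkar predeceased; the 1/12 allotted to Omkar's branch passes to Omkar's issue by representation.
Lakshmi is the sole taker at this level and receives the full 1/12.
Ishita is living and takes 1/12.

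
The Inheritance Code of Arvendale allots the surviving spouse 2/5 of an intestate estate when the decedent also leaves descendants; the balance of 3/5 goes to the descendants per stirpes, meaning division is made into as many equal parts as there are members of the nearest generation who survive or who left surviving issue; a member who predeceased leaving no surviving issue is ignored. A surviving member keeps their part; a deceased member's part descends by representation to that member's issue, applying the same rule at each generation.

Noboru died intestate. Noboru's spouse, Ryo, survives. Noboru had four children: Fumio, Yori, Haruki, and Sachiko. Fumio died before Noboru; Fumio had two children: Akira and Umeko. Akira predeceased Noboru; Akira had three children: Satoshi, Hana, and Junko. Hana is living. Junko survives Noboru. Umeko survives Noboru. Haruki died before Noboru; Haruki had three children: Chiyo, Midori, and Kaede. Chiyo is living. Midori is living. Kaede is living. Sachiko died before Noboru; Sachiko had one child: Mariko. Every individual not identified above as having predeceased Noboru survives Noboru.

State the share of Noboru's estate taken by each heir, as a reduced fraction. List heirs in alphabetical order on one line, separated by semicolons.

Ryo, as surviving spouse, takes 2/5.
The remaining 3/5 passes to Noboru's descendants per stirpes.
The 3/5 is divided into 4 equal shares of 3/20 among Fumio, Yori, Haruki, Sachiko.
Fumio predeceased; the 3/20 allotted to Fumio's branch passes to Fumio's issue by representation.
The 3/20 is divided into 2 equal shares of 3/40 among Akira, Umeko.
Akira predeceased; the 3/40 allotted to Akira's branch passes to Akira's issue by representation.
The 3/40 is divided into 3 equal shares of 1/40 among Satoshi, Hana, Junko.
Satoshi is living and takes 1/40.
Hana is living and takes 1/40.
Junko is living and takes 1/40.
Umeko is living and takes 3/40.
Yori is living and takes 3/20.
Haruki predeceased; the 3/20 allotted to Haruki's branch passes to Haruki's issue by representation.
The 3/20 is divided into 3 equal shares of 1/20 among Chiyo, Midori, Kaede.
Chiyo is living and takes 1/20.
Midori is living and takes 1/20.
Kaede is living and takes 1/20.
Sachiko predeceased; the 3/20 allotted to Sachiko's branch passes to Sachiko's issue by representation.
Mariko is the sole taker at this level and receives the full 3/20.

Chiyo 1/20; Hana 1/40; Junko 1/40; Kaede 1/20; Mariko 3/20; Midori 1/20; Ryo 2/5; Satoshi 1/40; Umeko 3/40; Yori 3/20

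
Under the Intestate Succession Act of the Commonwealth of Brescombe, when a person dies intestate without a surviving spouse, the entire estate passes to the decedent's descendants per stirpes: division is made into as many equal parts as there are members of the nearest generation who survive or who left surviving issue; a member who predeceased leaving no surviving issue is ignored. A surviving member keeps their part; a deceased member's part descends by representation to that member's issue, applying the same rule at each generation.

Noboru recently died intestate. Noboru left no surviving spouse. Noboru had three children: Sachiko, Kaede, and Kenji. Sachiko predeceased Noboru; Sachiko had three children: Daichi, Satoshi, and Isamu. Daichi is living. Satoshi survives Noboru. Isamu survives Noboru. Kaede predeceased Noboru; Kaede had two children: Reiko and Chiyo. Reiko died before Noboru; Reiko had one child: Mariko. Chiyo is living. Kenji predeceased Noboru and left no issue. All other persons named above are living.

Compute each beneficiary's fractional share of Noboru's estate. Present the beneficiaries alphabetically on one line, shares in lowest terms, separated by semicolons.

Chiyo 1/4; Daichi 1/6; Isamu 1/6; Mariko 1/4; Satoshi 1/6

There is no surviving spouse, so the entire estate passes to Noboru's descendants per stirpes.
Kenji left no surviving issue, so that branch lapses and is disregarded.
The estate is divided into 2 equal shares of 1/2 among Sachiko, Kaede.
Sachiko predeceased; the 1/2 allotted to Sachiko's branch passes to Sachiko's issue by representation.
The 1/2 is divided into 3 equal shares of 1/6 among Daichi, Satoshi, Isamu.
Daichi is living and takes 1/6.
Satoshi is living and takes 1/6.
Isamu is living and takes 1/6.
Kaede predeceased; the 1/2 allotted to Kaede's branch passes to Kaede's issue by representation.
The 1/2 is divided into 2 equal shares of 1/4 among Reiko, Chiyo.
Reiko predeceased; the 1/4 allotted to Reiko's branch passes to Reiko's issue by representation.
Mariko is the sole taker at this level and receives the full 1/4.
Chiyo is living and takes 1/4.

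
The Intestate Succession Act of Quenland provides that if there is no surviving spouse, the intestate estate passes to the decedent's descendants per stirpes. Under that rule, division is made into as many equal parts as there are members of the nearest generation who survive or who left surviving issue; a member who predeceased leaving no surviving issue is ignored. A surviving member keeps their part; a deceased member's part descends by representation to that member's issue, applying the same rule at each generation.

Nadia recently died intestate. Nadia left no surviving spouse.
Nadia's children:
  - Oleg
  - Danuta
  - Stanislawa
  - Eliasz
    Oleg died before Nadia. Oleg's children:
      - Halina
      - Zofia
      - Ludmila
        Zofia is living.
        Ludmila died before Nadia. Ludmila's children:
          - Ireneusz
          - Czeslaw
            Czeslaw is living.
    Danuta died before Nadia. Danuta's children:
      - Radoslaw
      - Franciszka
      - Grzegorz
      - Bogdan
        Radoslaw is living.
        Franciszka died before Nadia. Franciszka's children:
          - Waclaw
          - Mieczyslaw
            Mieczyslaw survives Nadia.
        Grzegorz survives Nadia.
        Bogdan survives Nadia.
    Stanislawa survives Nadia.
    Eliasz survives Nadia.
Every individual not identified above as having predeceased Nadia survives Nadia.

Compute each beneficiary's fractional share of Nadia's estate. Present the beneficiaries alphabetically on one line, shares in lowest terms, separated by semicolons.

There is no surviving spouse, so the entire estate passes to Nadia's descendants per stirpes.
The estate is divided into 4 equal shares of 1/4 among Oleg, Danuta, Stanislawa, Eliasz.
Oleg predeceased; the 1/4 allotted to Oleg's branch passes to Oleg's issue by representation.
The 1/4 is divided into 3 equal shares of 1/12 among Halina, Zofia, Ludmila.
Halina is living and takes 1/12.
Zofia is living and takes 1/12.
Ludmila predeceased; the 1/12 allotted to Ludmila's branch passes to Ludmila's issue by representation.
The 1/12 is divided into 2 equal shares of 1/24 among Ireneusz, Czeslaw.
Ireneusz is living and takes 1/24.
Czeslaw is living and takes 1/24.
Danuta predeceased; the 1/4 allotted to Danuta's branch passes to Danuta's issue by representation.
The 1/4 is divided into 4 equal shares of 1/16 among Radoslaw, Franciszka, Grzegorz, Bogdan.
Radoslaw is living and takes 1/16.
Franciszka predeceased; the 1/16 allotted to Franciszka's branch passes to Franciszka's issue by representation.
The 1/16 is divided into 2 equal shares of 1/32 among Waclaw, Mieczyslaw.
Waclaw is living and takes 1/32.
Mieczyslaw is living and takes 1/32.
Grzegorz is living and takes 1/16.
Bogdan is living and takes 1/16.
Stanislawa is living and takes 1/4.
Eliasz is living and takes 1/4.

Bogdan 1/16; Czeslaw 1/24; Eliasz 1/4; Grzegorz 1/16; Halina 1/12; Ireneusz 1/24; Mieczyslaw 1/32; Radoslaw 1/16; Stanislawa 1/4; Waclaw 1/32; Zofia 1/12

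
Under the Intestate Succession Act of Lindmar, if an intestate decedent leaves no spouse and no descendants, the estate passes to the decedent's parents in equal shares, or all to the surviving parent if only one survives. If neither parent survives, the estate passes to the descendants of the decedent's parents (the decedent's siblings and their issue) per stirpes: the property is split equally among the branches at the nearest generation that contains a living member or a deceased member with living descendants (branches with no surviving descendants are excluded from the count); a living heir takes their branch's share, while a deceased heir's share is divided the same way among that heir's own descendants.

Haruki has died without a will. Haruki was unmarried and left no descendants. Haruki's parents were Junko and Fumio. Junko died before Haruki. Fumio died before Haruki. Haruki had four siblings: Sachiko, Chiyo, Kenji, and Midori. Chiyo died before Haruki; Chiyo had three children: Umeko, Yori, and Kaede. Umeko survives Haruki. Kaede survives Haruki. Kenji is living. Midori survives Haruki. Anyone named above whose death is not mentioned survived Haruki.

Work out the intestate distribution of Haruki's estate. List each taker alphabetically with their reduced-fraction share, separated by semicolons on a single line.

Kaede 1/12; Kenji 1/4; Midori 1/4; Sachiko 1/4; Umeko 1/12; Yori 1/12

Neither parent survives and there are no descendants, so the estate passes to Haruki's siblings and their issue per stirpes.
The estate is divided into 4 equal shares of 1/4 among Sachiko, Chiyo, Kenji, Midori.
Sachiko is living and takes 1/4.
Chiyo predeceased; the 1/4 allotted to Chiyo's branch passes to Chiyo's issue by representation.
The 1/4 is divided into 3 equal shares of 1/12 among Umeko, Yori, Kaede.
Umeko is living and takes 1/12.
Yori is living and takes 1/12.
Kaede is living and takes 1/12.
Kenji is living and takes 1/4.
Midori is living and takes 1/4.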